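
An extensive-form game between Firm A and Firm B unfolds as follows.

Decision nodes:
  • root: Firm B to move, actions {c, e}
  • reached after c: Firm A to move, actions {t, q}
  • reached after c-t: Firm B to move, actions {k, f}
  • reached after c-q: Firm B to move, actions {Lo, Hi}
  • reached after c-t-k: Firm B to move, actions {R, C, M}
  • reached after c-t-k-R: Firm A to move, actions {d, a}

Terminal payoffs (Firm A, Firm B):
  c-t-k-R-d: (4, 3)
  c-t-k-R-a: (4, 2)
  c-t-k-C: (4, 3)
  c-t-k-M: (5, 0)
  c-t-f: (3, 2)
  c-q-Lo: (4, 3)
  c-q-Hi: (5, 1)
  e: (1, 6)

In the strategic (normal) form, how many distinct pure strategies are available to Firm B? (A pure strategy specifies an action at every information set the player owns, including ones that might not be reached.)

Firm B owns the root with actions {c, e} — two choices.
Firm B owns the node after c-t with actions {k, f} — two choices.
Firm B owns the node after c-q with actions {Lo, Hi} — two choices.
Firm B owns the node after c-t-k with actions {R, C, M} — three choices.
A pure strategy fixes one action at each information set independently, so the count is the product 2 × 2 × 2 × 3 = 24.
(For reference, Firm A has 4 pure strategies, giving a 24×4 normal-form matrix.)

24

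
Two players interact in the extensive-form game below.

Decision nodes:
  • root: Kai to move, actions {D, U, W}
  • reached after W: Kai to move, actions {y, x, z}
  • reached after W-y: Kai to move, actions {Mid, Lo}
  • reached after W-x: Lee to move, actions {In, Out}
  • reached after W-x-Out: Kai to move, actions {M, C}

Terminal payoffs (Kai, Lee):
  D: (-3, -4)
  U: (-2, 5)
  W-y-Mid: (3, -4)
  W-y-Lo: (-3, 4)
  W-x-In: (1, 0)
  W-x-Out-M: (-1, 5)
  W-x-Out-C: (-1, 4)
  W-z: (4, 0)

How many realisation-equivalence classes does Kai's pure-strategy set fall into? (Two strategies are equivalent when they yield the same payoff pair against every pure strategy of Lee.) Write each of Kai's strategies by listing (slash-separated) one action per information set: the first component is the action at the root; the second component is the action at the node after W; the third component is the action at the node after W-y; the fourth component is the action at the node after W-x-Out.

7

Kai has 36 pure strategies: D/y/Mid/M, D/y/Mid/C, D/y/Lo/M, D/y/Lo/C, D/x/Mid/M, D/x/Mid/C, D/x/Lo/M, D/x/Lo/C, D/z/Mid/M, D/z/Mid/C, D/z/Lo/M, D/z/Lo/C, U/y/Mid/M, U/y/Mid/C, U/y/Lo/M, U/y/Lo/C, U/x/Mid/M, U/x/Mid/C, U/x/Lo/M, U/x/Lo/C, U/z/Mid/M, U/z/Mid/C, U/z/Lo/M, U/z/Lo/C, W/y/Mid/M, W/y/Mid/C, W/y/Lo/M, W/y/Lo/C, W/x/Mid/M, W/x/Mid/C, W/x/Lo/M, W/x/Lo/C, W/z/Mid/M, W/z/Mid/C, W/z/Lo/M, W/z/Lo/C. Columns: In, Out.
{D/y/Mid/M, D/y/Mid/C, D/y/Lo/M, D/y/Lo/C, D/x/Mid/M, D/x/Mid/C, D/x/Lo/M, D/x/Lo/C, D/z/Mid/M, D/z/Mid/C, D/z/Lo/M, D/z/Lo/C} → row (-3,-4) (-3,-4)
{U/y/Mid/M, U/y/Mid/C, U/y/Lo/M, U/y/Lo/C, U/x/Mid/M, U/x/Mid/C, U/x/Lo/M, U/x/Lo/C, U/z/Mid/M, U/z/Mid/C, U/z/Lo/M, U/z/Lo/C} → row (-2,5) (-2,5)
{W/y/Mid/M, W/y/Mid/C} → row (3,-4) (3,-4)
{W/y/Lo/M, W/y/Lo/C} → row (-3,4) (-3,4)
{W/x/Mid/M, W/x/Lo/M} → row (1,0) (-1,5)
{W/x/Mid/C, W/x/Lo/C} → row (1,0) (-1,4)
{W/z/Mid/M, W/z/Mid/C, W/z/Lo/M, W/z/Lo/C} → row (4,0) (4,0)
That's 7 distinct rows out of 36 strategies.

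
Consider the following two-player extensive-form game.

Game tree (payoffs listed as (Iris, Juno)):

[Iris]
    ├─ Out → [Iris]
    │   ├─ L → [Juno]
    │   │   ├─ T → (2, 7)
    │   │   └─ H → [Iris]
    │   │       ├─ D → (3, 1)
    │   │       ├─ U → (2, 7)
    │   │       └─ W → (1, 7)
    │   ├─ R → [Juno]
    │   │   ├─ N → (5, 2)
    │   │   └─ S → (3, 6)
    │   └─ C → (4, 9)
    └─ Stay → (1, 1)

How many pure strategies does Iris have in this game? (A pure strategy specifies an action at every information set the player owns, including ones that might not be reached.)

18

Iris owns the root with actions {Out, Stay} — two choices.
Iris owns the node after Out with actions {L, R, C} — three choices.
Iris owns the node after Out-L-H with actions {D, U, W} — three choices.
A pure strategy fixes one action at each information set independently, so the count is the product 2 × 3 × 3 = 18.
(For reference, Juno has 4 pure strategies, giving a 18×4 normal-form matrix.)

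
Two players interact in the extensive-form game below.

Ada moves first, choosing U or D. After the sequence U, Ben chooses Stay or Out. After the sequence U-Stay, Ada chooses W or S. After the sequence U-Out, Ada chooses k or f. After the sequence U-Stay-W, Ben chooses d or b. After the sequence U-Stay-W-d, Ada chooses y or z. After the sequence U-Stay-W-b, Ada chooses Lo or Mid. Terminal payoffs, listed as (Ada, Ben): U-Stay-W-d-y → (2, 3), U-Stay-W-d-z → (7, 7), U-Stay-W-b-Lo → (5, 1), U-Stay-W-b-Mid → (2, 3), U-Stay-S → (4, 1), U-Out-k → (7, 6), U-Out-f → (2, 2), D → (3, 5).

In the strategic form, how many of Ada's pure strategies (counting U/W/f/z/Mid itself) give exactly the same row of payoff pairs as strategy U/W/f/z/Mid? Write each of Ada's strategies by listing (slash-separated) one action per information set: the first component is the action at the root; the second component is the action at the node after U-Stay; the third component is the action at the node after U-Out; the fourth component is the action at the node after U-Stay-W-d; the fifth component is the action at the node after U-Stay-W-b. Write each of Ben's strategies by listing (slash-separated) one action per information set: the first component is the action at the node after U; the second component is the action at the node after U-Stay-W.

1

Row for U/W/f/z/Mid (columns Stay/d, Stay/b, Out/d, Out/b): (7,7) (2,3) (2,2) (2,2).
Every one of Ada's information sets is on the play path for some reply by Ben when Ada follows U/W/f/z/Mid.
Changing the action at any of them therefore changes at least one column, so only U/W/f/z/Mid itself gives this row.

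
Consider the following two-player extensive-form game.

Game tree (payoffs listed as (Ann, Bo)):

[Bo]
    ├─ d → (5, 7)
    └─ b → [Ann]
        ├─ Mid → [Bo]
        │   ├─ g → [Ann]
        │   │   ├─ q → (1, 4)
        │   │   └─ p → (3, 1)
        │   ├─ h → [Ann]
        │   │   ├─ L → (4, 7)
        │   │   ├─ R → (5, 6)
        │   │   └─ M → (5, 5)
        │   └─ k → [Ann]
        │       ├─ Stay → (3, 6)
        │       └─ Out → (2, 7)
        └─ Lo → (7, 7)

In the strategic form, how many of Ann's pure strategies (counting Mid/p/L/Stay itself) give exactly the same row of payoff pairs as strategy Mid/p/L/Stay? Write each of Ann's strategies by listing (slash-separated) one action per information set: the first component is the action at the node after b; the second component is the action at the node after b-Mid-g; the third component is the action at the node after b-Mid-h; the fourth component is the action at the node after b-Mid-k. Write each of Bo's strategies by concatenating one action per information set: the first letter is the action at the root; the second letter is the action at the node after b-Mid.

Row for Mid/p/L/Stay (columns dg, dh, dk, bg, bh, bk): (5,7) (5,7) (5,7) (3,1) (4,7) (3,6).
Every one of Ann's information sets is on the play path for some reply by Bo when Ann follows Mid/p/L/Stay.
Changing the action at any of them therefore changes at least one column, so only Mid/p/L/Stay itself gives this row.

1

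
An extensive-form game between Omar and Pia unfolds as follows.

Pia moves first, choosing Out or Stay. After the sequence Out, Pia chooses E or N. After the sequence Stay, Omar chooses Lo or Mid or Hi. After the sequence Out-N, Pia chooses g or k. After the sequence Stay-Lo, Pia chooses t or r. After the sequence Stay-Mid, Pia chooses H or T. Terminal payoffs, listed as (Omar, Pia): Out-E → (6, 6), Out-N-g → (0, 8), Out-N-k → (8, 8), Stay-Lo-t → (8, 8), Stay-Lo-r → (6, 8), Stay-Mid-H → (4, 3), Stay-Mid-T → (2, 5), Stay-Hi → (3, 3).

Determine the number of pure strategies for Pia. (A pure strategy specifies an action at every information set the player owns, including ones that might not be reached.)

32

Pia owns the root with actions {Out, Stay} — two choices.
Pia owns the node after Out with actions {E, N} — two choices.
Pia owns the node after Out-N with actions {g, k} — two choices.
Pia owns the node after Stay-Lo with actions {t, r} — two choices.
Pia owns the node after Stay-Mid with actions {H, T} — two choices.
A pure strategy fixes one action at each information set independently, so the count is the product 2 × 2 × 2 × 2 × 2 = 32.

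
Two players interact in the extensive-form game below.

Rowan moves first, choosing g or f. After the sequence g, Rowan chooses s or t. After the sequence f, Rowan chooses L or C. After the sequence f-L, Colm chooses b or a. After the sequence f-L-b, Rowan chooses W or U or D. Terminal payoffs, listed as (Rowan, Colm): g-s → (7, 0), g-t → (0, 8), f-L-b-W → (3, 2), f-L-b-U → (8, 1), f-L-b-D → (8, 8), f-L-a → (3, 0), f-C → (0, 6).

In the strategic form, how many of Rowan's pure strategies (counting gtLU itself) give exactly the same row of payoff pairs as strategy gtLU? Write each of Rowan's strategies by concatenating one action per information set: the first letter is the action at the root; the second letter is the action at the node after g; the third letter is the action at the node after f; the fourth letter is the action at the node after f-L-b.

Row for gtLU (columns b, a): (0,8) (0,8).
Under gtLU, Rowan's choice at the node after f and at the node after f-L-b can never be reached regardless of what Colm does, so varying those choices leaves every outcome unchanged.
Holding the reachable choices fixed and varying the unreachable ones freely already gives 2 × 3 = 6 equivalent strategies.
No other strategy reproduces this row, so those 6 are the full class: gtLW, gtLU, gtLD, gtCW, gtCU, gtCD.

6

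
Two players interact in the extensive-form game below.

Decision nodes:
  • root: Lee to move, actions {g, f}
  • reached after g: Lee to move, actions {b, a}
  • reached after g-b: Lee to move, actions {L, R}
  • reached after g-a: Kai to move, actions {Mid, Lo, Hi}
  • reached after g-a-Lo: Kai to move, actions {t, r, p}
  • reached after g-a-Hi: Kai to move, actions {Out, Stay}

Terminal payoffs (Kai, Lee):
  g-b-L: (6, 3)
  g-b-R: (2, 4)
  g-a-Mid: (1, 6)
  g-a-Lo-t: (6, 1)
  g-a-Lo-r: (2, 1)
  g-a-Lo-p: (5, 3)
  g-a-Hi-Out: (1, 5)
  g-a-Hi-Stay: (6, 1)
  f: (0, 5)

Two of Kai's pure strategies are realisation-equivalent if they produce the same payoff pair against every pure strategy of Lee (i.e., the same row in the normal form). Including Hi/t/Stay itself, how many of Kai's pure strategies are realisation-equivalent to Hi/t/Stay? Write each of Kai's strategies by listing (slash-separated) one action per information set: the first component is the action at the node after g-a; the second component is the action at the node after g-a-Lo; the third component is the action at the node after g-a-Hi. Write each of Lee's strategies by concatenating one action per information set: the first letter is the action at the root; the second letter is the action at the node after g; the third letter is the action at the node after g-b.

5

Row for Hi/t/Stay (columns gbL, gbR, gaL, gaR, fbL, fbR, faL, faR): (6,3) (2,4) (6,1) (6,1) (0,5) (0,5) (0,5) (0,5).
Under Hi/t/Stay, Kai's choice at the node after g-a-Lo can never be reached regardless of what Lee does, so varying those choices leaves every outcome unchanged.
Holding the reachable choices fixed and varying the unreachable one freely already gives 3 equivalent strategies.
Checking the remaining rows, Lo/t/Out, Lo/t/Stay also happen to give the same payoffs in every column, bringing the total to 5: Lo/t/Out, Lo/t/Stay, Hi/t/Stay, Hi/r/Stay, Hi/p/Stay.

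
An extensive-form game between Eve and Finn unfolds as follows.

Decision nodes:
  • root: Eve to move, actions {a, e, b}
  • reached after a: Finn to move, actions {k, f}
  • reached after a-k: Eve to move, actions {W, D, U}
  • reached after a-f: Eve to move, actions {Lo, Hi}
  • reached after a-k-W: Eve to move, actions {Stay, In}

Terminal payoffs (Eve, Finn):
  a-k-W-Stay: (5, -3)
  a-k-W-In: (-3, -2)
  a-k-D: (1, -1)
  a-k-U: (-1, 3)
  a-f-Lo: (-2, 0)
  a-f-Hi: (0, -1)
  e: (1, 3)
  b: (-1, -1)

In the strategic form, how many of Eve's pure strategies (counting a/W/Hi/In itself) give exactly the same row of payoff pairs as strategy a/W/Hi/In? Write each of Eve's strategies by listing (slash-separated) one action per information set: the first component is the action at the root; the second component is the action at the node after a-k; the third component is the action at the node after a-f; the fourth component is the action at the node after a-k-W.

Row for a/W/Hi/In (columns k, f): (-3,-2) (0,-1).
Every one of Eve's information sets is on the play path for some reply by Finn when Eve follows a/W/Hi/In.
Changing the action at any of them therefore changes at least one column, so only a/W/Hi/In itself gives this row.

1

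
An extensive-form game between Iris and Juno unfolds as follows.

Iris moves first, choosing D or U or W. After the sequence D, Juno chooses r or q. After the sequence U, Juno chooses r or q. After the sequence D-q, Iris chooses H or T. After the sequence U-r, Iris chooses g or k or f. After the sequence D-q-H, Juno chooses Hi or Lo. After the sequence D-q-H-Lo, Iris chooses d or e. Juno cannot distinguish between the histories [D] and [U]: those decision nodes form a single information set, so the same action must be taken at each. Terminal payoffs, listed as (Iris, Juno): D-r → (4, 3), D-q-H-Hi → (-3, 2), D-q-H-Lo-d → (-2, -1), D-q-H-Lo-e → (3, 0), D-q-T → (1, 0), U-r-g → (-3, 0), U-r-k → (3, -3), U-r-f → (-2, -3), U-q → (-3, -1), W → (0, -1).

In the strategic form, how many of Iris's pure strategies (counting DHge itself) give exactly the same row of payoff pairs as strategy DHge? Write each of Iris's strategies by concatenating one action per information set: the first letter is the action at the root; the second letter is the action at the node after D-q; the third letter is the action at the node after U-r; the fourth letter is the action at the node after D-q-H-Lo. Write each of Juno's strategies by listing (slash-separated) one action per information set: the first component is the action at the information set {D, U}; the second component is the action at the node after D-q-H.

Row for DHge (columns r/Hi, r/Lo, q/Hi, q/Lo): (4,3) (4,3) (-3,2) (3,0).
Under DHge, Iris's choice at the node after U-r can never be reached regardless of what Juno does, so varying those choices leaves every outcome unchanged.
Holding the reachable choices fixed and varying the unreachable one freely already gives 3 equivalent strategies.
No other strategy reproduces this row, so those 3 are the full class: DHge, DHke, DHfe.

3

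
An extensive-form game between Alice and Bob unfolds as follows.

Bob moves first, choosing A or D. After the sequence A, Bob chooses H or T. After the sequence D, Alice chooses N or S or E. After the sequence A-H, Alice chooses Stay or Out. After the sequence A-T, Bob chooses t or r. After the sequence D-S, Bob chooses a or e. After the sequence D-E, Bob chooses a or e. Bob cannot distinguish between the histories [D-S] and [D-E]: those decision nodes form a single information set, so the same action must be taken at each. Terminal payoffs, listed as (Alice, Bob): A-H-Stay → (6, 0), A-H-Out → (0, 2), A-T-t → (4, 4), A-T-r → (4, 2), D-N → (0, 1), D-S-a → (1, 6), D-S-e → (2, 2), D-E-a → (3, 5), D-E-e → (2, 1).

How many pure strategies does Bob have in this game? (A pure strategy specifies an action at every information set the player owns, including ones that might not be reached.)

16

Bob owns the root with actions {A, D} — two choices.
Bob owns the node after A with actions {H, T} — two choices.
Bob owns the node after A-T with actions {t, r} — two choices.
Bob owns the information set {D-S, D-E} with actions {a, e} — two choices.
A pure strategy fixes one action at each information set independently, so the count is the product 2 × 2 × 2 × 2 = 16.
(For reference, Alice has 6 pure strategies, giving a 16×6 normal-form matrix.)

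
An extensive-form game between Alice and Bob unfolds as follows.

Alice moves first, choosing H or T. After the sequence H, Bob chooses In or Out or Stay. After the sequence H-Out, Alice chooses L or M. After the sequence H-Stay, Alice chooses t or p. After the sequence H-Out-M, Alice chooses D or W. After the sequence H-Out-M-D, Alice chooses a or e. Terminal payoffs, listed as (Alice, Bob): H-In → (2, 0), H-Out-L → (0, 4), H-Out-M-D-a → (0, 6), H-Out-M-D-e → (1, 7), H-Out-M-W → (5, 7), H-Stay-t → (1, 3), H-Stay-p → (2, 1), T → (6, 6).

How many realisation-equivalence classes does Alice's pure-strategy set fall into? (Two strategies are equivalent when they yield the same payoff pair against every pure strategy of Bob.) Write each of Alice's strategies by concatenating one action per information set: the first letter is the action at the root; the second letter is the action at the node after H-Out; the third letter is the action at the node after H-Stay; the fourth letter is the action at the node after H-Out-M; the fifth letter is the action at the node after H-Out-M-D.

Alice has 32 pure strategies: HLtDa, HLtDe, HLtWa, HLtWe, HLpDa, HLpDe, HLpWa, HLpWe, HMtDa, HMtDe, HMtWa, HMtWe, HMpDa, HMpDe, HMpWa, HMpWe, TLtDa, TLtDe, TLtWa, TLtWe, TLpDa, TLpDe, TLpWa, TLpWe, TMtDa, TMtDe, TMtWa, TMtWe, TMpDa, TMpDe, TMpWa, TMpWe. Columns: In, Out, Stay.
{HLtDa, HLtDe, HLtWa, HLtWe} → row (2,0) (0,4) (1,3)
{HLpDa, HLpDe, HLpWa, HLpWe} → row (2,0) (0,4) (2,1)
{HMtDa} → row (2,0) (0,6) (1,3)
{HMtDe} → row (2,0) (1,7) (1,3)
{HMtWa, HMtWe} → row (2,0) (5,7) (1,3)
{HMpDa} → row (2,0) (0,6) (2,1)
{HMpDe} → row (2,0) (1,7) (2,1)
{HMpWa, HMpWe} → row (2,0) (5,7) (2,1)
{TLtDa, TLtDe, TLtWa, TLtWe, TLpDa, TLpDe, TLpWa, TLpWe, TMtDa, TMtDe, TMtWa, TMtWe, TMpDa, TMpDe, TMpWa, TMpWe} → row (6,6) (6,6) (6,6)
That's 9 distinct rows out of 32 strategies.

9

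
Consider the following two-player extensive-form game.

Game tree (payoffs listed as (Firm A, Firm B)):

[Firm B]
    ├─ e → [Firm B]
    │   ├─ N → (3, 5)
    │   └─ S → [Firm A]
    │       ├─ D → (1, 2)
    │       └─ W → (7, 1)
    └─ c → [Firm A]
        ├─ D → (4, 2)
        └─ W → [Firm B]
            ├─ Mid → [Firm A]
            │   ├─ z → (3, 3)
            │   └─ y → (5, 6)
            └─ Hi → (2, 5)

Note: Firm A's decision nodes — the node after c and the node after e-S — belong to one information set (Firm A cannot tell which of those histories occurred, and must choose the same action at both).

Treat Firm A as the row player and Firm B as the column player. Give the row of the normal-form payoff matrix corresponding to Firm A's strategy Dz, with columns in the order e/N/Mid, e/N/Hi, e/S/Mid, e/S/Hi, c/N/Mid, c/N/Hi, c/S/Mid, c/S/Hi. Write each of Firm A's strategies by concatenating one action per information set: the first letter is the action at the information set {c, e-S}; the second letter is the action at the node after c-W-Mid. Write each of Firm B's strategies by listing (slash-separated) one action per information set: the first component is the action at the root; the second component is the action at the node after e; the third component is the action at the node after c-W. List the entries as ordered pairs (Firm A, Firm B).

(3,5) (3,5) (1,2) (1,2) (4,2) (4,2) (4,2) (4,2)

vs e/N/Mid: Firm B plays e → Firm B plays N at [e] → (3, 5)
vs e/N/Hi: Firm B plays e → Firm B plays N at [e] → (3, 5)
vs e/S/Mid: Firm B plays e → Firm B plays S at [e] → Firm A plays D at [e-S] → (1, 2)
vs e/S/Hi: Firm B plays e → Firm B plays S at [e] → Firm A plays D at [e-S] → (1, 2)
vs c/N/Mid: Firm B plays c → Firm A plays D at [c] → (4, 2)
vs c/N/Hi: Firm B plays c → Firm A plays D at [c] → (4, 2)
vs c/S/Mid: Firm B plays c → Firm A plays D at [c] → (4, 2)
vs c/S/Hi: Firm B plays c → Firm A plays D at [c] → (4, 2)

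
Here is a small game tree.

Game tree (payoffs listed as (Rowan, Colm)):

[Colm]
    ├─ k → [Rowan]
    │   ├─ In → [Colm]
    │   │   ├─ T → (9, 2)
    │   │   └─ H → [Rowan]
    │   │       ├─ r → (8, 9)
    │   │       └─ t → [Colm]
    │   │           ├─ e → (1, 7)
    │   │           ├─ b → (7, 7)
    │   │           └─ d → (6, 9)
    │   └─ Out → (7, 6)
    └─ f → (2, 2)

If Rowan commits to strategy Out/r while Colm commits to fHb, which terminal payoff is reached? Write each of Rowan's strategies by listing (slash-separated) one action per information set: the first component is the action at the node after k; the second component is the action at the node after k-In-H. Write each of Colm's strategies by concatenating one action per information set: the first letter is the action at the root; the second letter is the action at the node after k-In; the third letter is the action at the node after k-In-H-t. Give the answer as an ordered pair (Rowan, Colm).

(2, 2)

Trace the play path from the root:
  Colm plays f
→ terminal payoff (2, 2).
(Rowan's choice at the node after k is never reached on this path, so it doesn't affect the outcome.)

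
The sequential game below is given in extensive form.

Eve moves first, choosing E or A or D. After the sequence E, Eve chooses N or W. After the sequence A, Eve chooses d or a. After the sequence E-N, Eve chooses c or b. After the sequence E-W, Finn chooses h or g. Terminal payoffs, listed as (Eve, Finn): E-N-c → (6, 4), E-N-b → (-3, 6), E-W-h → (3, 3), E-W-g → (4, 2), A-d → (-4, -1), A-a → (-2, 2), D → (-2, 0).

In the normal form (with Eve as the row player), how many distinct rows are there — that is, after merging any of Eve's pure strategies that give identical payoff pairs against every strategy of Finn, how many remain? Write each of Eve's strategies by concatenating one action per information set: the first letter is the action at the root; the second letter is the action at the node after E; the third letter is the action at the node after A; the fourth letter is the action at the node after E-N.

6

Eve has 24 pure strategies: ENdc, ENdb, ENac, ENab, EWdc, EWdb, EWac, EWab, ANdc, ANdb, ANac, ANab, AWdc, AWdb, AWac, AWab, DNdc, DNdb, DNac, DNab, DWdc, DWdb, DWac, DWab. Columns: h, g.
{ENdc, ENac} → row (6,4) (6,4)
{ENdb, ENab} → row (-3,6) (-3,6)
{EWdc, EWdb, EWac, EWab} → row (3,3) (4,2)
{ANdc, ANdb, AWdc, AWdb} → row (-4,-1) (-4,-1)
{ANac, ANab, AWac, AWab} → row (-2,2) (-2,2)
{DNdc, DNdb, DNac, DNab, DWdc, DWdb, DWac, DWab} → row (-2,0) (-2,0)
That's 6 distinct rows out of 24 strategies.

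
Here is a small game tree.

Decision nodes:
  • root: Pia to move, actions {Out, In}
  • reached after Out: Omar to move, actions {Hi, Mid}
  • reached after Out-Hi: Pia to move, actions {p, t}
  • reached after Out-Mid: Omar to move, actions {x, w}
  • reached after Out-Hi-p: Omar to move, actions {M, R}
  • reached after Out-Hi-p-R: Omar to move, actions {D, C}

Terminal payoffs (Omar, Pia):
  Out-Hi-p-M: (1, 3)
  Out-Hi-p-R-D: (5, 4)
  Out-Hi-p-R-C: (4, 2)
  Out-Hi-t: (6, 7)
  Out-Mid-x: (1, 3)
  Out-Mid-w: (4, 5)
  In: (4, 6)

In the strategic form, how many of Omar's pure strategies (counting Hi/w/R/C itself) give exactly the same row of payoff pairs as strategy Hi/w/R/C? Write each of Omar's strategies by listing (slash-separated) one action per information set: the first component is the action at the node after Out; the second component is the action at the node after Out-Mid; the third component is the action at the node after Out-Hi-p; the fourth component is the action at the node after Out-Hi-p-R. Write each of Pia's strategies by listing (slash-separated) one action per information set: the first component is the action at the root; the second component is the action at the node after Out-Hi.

2

Row for Hi/w/R/C (columns Out/p, Out/t, In/p, In/t): (4,2) (6,7) (4,6) (4,6).
Under Hi/w/R/C, Omar's choice at the node after Out-Mid can never be reached regardless of what Pia does, so varying those choices leaves every outcome unchanged.
Holding the reachable choices fixed and varying the unreachable one freely already gives 2 equivalent strategies.
No other strategy reproduces this row, so those 2 are the full class: Hi/x/R/C, Hi/w/R/C.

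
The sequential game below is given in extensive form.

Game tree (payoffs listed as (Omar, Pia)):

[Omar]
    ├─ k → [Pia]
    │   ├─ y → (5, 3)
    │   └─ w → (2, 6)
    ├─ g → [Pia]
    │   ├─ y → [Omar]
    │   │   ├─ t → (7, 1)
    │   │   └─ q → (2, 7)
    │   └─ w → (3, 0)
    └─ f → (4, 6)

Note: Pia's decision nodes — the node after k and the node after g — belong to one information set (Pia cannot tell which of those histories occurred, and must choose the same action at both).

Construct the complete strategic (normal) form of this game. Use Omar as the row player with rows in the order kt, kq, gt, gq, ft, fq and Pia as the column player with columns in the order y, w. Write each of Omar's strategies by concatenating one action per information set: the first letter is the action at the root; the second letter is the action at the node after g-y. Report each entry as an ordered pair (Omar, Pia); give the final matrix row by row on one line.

Row kt: y→(5,3), w→(2,6)
Row kq: y→(5,3), w→(2,6)
Row gt: y→(7,1), w→(3,0)
Row gq: y→(2,7), w→(3,0)
Row ft: y→(4,6), w→(4,6)
Row fq: y→(4,6), w→(4,6)

kt: (5,3) (2,6) | kq: (5,3) (2,6) | gt: (7,1) (3,0) | gq: (2,7) (3,0) | ft: (4,6) (4,6) | fq: (4,6) (4,6)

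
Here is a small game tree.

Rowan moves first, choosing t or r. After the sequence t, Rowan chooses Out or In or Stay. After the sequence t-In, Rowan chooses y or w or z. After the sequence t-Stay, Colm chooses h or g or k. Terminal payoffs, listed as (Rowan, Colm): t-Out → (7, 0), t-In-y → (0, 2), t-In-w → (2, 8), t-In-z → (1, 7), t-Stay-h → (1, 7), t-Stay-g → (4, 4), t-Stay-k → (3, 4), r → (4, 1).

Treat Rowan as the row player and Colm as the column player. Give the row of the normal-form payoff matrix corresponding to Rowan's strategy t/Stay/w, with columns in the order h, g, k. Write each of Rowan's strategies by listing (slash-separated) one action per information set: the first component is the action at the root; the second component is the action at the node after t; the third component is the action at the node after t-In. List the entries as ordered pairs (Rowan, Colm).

(1,7) (4,4) (3,4)

vs h: Rowan plays t → Rowan plays Stay at [t] → Colm plays h at [t-Stay] → (1, 7)
vs g: Rowan plays t → Rowan plays Stay at [t] → Colm plays g at [t-Stay] → (4, 4)
vs k: Rowan plays t → Rowan plays Stay at [t] → Colm plays k at [t-Stay] → (3, 4)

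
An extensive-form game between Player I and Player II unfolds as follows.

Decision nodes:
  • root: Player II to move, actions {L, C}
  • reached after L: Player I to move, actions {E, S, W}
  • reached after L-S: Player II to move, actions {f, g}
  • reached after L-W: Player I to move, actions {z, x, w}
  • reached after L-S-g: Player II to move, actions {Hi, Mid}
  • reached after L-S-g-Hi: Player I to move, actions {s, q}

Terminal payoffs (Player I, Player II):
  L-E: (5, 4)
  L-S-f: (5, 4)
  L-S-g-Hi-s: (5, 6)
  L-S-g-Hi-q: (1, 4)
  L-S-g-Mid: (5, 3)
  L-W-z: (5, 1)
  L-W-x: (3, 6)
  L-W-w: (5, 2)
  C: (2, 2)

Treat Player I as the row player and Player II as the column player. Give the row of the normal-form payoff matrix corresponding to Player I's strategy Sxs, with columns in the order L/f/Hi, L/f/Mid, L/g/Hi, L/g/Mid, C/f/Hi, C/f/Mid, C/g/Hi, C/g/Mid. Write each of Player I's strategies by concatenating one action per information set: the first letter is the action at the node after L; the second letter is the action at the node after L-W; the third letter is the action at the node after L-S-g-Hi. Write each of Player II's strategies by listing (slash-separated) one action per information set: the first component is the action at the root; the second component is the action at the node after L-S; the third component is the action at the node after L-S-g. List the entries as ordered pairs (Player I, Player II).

(5,4) (5,4) (5,6) (5,3) (2,2) (2,2) (2,2) (2,2)

vs L/f/Hi: Player II plays L → Player I plays S at [L] → Player II plays f at [L-S] → (5, 4)
vs L/f/Mid: Player II plays L → Player I plays S at [L] → Player II plays f at [L-S] → (5, 4)
vs L/g/Hi: Player II plays L → Player I plays S at [L] → Player II plays g at [L-S] → Player II plays Hi at [L-S-g] → Player I plays s at [L-S-g-Hi] → (5, 6)
vs L/g/Mid: Player II plays L → Player I plays S at [L] → Player II plays g at [L-S] → Player II plays Mid at [L-S-g] → (5, 3)
vs C/f/Hi: Player II plays C → (2, 2)
vs C/f/Mid: Player II plays C → (2, 2)
vs C/g/Hi: Player II plays C → (2, 2)
vs C/g/Mid: Player II plays C → (2, 2)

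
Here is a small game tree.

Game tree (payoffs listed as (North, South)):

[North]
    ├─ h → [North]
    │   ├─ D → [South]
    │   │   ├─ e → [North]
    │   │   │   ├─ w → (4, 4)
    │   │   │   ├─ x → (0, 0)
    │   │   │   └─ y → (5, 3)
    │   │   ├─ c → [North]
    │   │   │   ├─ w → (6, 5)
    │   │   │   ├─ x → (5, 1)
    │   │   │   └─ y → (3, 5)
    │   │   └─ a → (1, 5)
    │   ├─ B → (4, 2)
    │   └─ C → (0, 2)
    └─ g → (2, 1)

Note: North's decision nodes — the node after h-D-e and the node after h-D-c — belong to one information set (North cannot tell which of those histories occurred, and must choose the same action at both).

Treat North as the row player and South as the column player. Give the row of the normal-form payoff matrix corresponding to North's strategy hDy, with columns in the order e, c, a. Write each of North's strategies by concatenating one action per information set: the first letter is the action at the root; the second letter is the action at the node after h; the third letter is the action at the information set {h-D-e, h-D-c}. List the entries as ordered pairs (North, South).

(5,3) (3,5) (1,5)

vs e: North plays h → North plays D at [h] → South plays e at [h-D] → North plays y at [h-D-e] → (5, 3)
vs c: North plays h → North plays D at [h] → South plays c at [h-D] → North plays y at [h-D-c] → (3, 5)
vs a: North plays h → North plays D at [h] → South plays a at [h-D] → (1, 5)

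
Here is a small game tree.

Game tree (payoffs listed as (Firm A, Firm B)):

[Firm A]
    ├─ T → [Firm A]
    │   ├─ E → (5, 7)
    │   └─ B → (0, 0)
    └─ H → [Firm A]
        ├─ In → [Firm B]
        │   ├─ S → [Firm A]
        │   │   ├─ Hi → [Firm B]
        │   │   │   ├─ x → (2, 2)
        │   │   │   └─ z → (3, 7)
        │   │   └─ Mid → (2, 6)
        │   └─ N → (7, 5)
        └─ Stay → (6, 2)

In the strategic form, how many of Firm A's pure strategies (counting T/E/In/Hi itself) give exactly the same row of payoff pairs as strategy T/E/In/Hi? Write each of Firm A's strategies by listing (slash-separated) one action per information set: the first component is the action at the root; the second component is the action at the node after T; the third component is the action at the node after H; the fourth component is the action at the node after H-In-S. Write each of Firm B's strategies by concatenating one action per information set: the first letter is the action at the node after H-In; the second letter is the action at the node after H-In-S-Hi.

4

Row for T/E/In/Hi (columns Sx, Sz, Nx, Nz): (5,7) (5,7) (5,7) (5,7).
Under T/E/In/Hi, Firm A's choice at the node after H and at the node after H-In-S can never be reached regardless of what Firm B does, so varying those choices leaves every outcome unchanged.
Holding the reachable choices fixed and varying the unreachable ones freely already gives 2 × 2 = 4 equivalent strategies.
No other strategy reproduces this row, so those 4 are the full class: T/E/In/Hi, T/E/In/Mid, T/E/Stay/Hi, T/E/Stay/Mid.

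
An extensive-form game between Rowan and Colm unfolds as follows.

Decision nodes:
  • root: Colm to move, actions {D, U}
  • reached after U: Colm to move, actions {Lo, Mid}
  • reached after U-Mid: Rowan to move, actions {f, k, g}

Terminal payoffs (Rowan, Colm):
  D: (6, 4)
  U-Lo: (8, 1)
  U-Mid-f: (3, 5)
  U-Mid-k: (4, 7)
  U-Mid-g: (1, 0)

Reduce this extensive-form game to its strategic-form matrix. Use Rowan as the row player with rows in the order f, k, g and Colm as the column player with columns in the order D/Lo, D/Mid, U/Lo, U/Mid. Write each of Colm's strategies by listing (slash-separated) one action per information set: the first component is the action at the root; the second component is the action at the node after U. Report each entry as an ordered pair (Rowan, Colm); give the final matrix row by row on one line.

         D/Lo    D/Mid     U/Lo    U/Mid
   f    (6,4)    (6,4)    (8,1)    (3,5)
   k    (6,4)    (6,4)    (8,1)    (4,7)
   g    (6,4)    (6,4)    (8,1)    (1,0)

f: (6,4) (6,4) (8,1) (3,5) | k: (6,4) (6,4) (8,1) (4,7) | g: (6,4) (6,4) (8,1) (1,0)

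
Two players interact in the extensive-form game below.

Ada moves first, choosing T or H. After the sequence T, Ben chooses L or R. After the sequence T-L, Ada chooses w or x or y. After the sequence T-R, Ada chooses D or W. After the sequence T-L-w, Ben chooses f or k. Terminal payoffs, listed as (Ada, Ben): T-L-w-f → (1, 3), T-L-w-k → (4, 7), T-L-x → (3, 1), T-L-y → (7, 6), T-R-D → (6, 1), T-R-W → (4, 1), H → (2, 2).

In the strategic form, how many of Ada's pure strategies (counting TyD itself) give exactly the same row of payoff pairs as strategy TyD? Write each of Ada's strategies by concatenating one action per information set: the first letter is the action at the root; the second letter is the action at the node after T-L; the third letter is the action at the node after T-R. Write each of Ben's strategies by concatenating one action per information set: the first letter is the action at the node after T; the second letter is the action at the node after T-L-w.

Row for TyD (columns Lf, Lk, Rf, Rk): (7,6) (7,6) (6,1) (6,1).
Every one of Ada's information sets is on the play path for some reply by Ben when Ada follows TyD.
Changing the action at any of them therefore changes at least one column, so only TyD itself gives this row.

1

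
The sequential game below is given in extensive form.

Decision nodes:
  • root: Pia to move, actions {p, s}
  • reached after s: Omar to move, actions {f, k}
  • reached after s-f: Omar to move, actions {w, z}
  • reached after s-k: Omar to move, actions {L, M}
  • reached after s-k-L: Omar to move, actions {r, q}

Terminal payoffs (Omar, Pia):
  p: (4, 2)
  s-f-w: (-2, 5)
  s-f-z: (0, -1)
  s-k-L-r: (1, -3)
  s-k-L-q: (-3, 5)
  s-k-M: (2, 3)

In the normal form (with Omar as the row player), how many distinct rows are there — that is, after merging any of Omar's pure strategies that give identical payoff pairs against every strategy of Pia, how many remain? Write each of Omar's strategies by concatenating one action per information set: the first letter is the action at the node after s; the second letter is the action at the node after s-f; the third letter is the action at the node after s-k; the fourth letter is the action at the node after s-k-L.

5

Omar has 16 pure strategies: fwLr, fwLq, fwMr, fwMq, fzLr, fzLq, fzMr, fzMq, kwLr, kwLq, kwMr, kwMq, kzLr, kzLq, kzMr, kzMq. Columns: p, s.
{fwLr, fwLq, fwMr, fwMq} → row (4,2) (-2,5)
{fzLr, fzLq, fzMr, fzMq} → row (4,2) (0,-1)
{kwLr, kzLr} → row (4,2) (1,-3)
{kwLq, kzLq} → row (4,2) (-3,5)
{kwMr, kwMq, kzMr, kzMq} → row (4,2) (2,3)
That's 5 distinct rows out of 16 strategies.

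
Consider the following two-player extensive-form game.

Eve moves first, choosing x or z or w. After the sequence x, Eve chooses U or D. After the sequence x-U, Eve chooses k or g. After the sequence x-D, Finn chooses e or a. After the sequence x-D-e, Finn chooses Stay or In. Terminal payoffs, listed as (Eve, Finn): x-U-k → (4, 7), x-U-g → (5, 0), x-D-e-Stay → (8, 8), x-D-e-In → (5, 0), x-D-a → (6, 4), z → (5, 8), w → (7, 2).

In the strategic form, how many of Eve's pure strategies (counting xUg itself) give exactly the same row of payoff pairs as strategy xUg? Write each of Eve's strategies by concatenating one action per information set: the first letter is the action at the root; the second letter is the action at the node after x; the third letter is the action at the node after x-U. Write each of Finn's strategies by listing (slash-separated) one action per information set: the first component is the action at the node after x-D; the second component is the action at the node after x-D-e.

1

Row for xUg (columns e/Stay, e/In, a/Stay, a/In): (5,0) (5,0) (5,0) (5,0).
Every one of Eve's information sets is on the play path for some reply by Finn when Eve follows xUg.
Changing the action at any of them therefore changes at least one column, so only xUg itself gives this row.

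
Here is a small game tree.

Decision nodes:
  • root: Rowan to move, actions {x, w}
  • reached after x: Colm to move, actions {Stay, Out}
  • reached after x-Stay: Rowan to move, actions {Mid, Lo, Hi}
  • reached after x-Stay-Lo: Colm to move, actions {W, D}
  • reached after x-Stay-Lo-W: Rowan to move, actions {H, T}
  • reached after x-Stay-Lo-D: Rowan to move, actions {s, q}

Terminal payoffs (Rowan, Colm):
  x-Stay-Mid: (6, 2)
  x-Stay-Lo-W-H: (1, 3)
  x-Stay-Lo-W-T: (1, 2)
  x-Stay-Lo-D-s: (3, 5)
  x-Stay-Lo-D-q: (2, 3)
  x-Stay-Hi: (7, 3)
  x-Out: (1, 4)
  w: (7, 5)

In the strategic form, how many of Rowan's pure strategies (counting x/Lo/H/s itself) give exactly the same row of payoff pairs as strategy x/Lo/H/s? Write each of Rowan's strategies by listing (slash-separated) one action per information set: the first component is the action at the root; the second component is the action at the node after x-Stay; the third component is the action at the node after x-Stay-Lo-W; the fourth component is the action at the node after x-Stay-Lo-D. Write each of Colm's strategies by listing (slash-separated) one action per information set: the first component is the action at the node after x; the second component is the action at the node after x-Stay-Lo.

1

Row for x/Lo/H/s (columns Stay/W, Stay/D, Out/W, Out/D): (1,3) (3,5) (1,4) (1,4).
Every one of Rowan's information sets is on the play path for some reply by Colm when Rowan follows x/Lo/H/s.
Changing the action at any of them therefore changes at least one column, so only x/Lo/H/s itself gives this row.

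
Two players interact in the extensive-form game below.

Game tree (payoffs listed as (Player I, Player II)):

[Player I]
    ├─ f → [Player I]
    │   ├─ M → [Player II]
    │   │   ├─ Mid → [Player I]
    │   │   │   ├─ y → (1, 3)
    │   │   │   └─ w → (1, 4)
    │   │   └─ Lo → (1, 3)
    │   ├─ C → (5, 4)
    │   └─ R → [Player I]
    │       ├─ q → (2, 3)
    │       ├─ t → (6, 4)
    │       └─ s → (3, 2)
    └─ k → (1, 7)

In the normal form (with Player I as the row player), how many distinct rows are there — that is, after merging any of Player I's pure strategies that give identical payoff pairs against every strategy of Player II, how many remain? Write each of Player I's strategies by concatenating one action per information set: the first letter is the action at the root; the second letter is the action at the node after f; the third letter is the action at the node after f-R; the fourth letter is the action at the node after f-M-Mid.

Player I has 36 pure strategies: fMqy, fMqw, fMty, fMtw, fMsy, fMsw, fCqy, fCqw, fCty, fCtw, fCsy, fCsw, fRqy, fRqw, fRty, fRtw, fRsy, fRsw, kMqy, kMqw, kMty, kMtw, kMsy, kMsw, kCqy, kCqw, kCty, kCtw, kCsy, kCsw, kRqy, kRqw, kRty, kRtw, kRsy, kRsw. Columns: Mid, Lo.
{fMqy, fMty, fMsy} → row (1,3) (1,3)
{fMqw, fMtw, fMsw} → row (1,4) (1,3)
{fCqy, fCqw, fCty, fCtw, fCsy, fCsw} → row (5,4) (5,4)
{fRqy, fRqw} → row (2,3) (2,3)
{fRty, fRtw} → row (6,4) (6,4)
{fRsy, fRsw} → row (3,2) (3,2)
{kMqy, kMqw, kMty, kMtw, kMsy, kMsw, kCqy, kCqw, kCty, kCtw, kCsy, kCsw, kRqy, kRqw, kRty, kRtw, kRsy, kRsw} → row (1,7) (1,7)
That's 7 distinct rows out of 36 strategies.

7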